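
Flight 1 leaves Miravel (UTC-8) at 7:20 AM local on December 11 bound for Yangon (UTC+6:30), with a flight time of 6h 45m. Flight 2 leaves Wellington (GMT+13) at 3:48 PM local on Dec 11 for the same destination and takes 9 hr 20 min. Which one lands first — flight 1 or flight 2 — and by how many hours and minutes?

the second, by 9 hours 57 minutes

Flight 1 in UTC: 7:20 AM + 8:00 = 3:20 PM on Dec 11.
+6 hours 45 minutes → arrive 10:05 PM UTC on Dec 11.
Flight 2 in UTC: 3:48 PM − 13:00 = 2:48 AM on Dec 11.
+9 hours and 20 minutes → arrive 12:08 PM UTC on Dec 11.
Flight 2 lands earlier by 9 hours 57 minutes.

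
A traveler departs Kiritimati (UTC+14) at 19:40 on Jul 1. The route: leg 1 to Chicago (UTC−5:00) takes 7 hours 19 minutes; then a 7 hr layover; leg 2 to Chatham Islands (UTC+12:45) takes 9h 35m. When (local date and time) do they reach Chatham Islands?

18:19 on July 2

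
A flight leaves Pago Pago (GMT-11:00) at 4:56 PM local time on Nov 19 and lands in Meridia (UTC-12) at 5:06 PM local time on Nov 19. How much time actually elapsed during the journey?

Departure in UTC: 4:56 PM + 11:00 = 3:56 AM on Nov 20.
Arrival in UTC: 5:06 PM + 12:00 = 5:06 AM on Nov 20.
Elapsed = 5:06 AM − 3:56 AM = 1 hour 10 minutes.

1 hour 10 minutes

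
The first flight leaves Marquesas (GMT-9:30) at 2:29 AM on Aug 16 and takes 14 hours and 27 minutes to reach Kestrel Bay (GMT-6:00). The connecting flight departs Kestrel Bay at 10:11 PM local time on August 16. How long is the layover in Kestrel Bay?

Convert departure to UTC: 2:29 AM + 9:30 = 11:59 AM UTC on Aug 16.
Add 14 hours 27 minutes flight time → 2:26 AM UTC (Aug 17).
Kestrel Bay is UTC−6:00, so local arrival = 2:26 AM − 6:00 = 8:26 PM on Aug 16.
Layover = 10:11 PM − 8:26 PM = 1 hour 45 minutes.

1 hour 45 minutes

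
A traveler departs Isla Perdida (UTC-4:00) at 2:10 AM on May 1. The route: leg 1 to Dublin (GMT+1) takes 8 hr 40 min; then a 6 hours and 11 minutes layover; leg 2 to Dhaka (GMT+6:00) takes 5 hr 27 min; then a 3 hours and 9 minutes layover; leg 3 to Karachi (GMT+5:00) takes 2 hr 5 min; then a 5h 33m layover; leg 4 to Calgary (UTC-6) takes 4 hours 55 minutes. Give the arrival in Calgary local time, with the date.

Convert departure to UTC: 2:10 AM + 4:00 = 6:10 AM UTC on May 1.
Add 8 hours 40 minutes leg 1 → 2:50 PM UTC.
Add 6 hours and 11 minutes layover in Dublin → 9:01 PM UTC.
Add 5 hours and 27 minutes leg 2 → 2:28 AM UTC (May 2).
Add 3 hours 9 minutes layover in Dhaka → 5:37 AM UTC.
Add 2 hours and 5 minutes leg 3 → 7:42 AM UTC.
Add 5 hours and 33 minutes layover in Karachi → 1:15 PM UTC.
Add 4 hours 55 minutes leg 4 → 6:10 PM UTC.
Calgary is UTC−6:00, so local arrival = 6:10 PM − 6:00 = 12:10 PM on May 2.

12:10 PM on May 2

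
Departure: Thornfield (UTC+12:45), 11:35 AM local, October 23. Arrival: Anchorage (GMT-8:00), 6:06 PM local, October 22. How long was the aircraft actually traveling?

Departure in UTC: 11:35 AM − 12:45 = 10:50 PM on Oct 22.
Arrival in UTC: 6:06 PM + 8:00 = 2:06 AM on Oct 23.
Elapsed = 2:06 AM − 10:50 PM (+1 day) = 3 hours 16 minutes.

3 hours 16 minutes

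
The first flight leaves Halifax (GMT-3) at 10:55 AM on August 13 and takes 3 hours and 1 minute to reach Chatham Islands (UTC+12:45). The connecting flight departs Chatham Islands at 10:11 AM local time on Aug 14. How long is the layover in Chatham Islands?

Convert departure to UTC: 10:55 AM + 3:00 = 1:55 PM UTC on Aug 13.
Add 3 hours 1 minute flight time → 4:56 PM UTC.
Chatham Islands is UTC+12:45, so local arrival = 4:56 PM + 12:45 = 5:41 AM on Aug 14.
Layover = 10:11 AM − 5:41 AM = 4 hours 30 minutes.

4 hours 30 minutes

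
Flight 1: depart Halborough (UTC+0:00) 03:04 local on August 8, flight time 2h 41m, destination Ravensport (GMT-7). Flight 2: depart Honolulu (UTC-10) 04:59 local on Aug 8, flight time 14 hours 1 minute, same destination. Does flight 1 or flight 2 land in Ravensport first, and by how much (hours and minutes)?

the first, by 23 hours 15 minutes

Flight 1 departs at 03:04 UTC (Aug 8).
+2 hours 41 minutes → arrive 05:45 UTC on Aug 8.
Flight 2 in UTC: 04:59 + 10:00 = 14:59 on Aug 8.
+14 hours and 1 minute → arrive 05:00 UTC on Aug 9.
Flight 1 lands earlier by 23 hours 15 minutes.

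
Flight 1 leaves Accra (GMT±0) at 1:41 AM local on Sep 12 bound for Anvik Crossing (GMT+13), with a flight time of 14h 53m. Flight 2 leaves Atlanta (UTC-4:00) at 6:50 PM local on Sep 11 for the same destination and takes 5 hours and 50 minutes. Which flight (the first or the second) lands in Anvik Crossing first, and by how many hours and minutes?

Flight 1 departs at 1:41 AM UTC (Sep 12).
+14 hours and 53 minutes → arrive 4:34 PM UTC on Sep 12.
Flight 2 in UTC: 6:50 PM + 4:00 = 10:50 PM on Sep 11.
+5 hours 50 minutes → arrive 4:40 AM UTC on Sep 12.
Flight 2 lands earlier by 11 hours 54 minutes.

the second, by 11 hours 54 minutes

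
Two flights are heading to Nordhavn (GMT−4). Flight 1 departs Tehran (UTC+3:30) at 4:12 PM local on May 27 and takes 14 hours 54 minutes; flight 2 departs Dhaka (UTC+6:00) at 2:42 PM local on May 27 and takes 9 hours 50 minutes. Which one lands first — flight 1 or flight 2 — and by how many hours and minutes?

the second, by 9 hours 4 minutes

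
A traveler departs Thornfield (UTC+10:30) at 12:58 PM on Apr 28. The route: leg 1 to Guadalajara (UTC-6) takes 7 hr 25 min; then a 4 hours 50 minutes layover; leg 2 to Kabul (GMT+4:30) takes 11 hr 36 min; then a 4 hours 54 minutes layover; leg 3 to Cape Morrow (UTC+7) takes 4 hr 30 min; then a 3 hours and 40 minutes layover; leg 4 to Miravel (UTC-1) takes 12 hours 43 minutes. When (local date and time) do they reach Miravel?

Convert departure to UTC: 12:58 PM − 10:30 = 2:28 AM UTC on Apr 28.
Add 7 hours 25 minutes leg 1 → 9:53 AM UTC.
Add 4 hours and 50 minutes layover in Guadalajara → 2:43 PM UTC.
Add 11 hours and 36 minutes leg 2 → 2:19 AM UTC (Apr 29).
Add 4 hours and 54 minutes layover in Kabul → 7:13 AM UTC.
Add 4 hours 30 minutes leg 3 → 11:43 AM UTC.
Add 3 hours and 40 minutes layover in Cape Morrow → 3:23 PM UTC.
Add 12 hours and 43 minutes leg 4 → 4:06 AM UTC (Apr 30).
Miravel is UTC−1:00, so local arrival = 4:06 AM − 1:00 = 3:06 AM on Apr 30.

3:06 AM on April 30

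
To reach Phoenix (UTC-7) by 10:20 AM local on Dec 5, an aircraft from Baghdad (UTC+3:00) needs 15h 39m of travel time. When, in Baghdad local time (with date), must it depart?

4:41 AM on December 5

Target arrival in UTC: 10:20 AM + 7:00 = 5:20 PM on Dec 5.
Subtract 15 hours 39 minutes → departure 1:41 AM UTC on Dec 5.
Baghdad is UTC+3:00: 1:41 AM + 3:00 = 4:41 AM on Dec 5.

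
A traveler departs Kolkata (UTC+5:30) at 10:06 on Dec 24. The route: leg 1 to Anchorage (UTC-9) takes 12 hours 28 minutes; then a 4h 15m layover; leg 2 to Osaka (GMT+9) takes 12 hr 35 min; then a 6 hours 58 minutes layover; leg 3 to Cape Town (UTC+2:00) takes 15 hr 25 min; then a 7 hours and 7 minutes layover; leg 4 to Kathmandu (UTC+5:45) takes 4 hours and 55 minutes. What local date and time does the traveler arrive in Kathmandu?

Convert departure to UTC: 10:06 − 5:30 = 04:36 UTC on Dec 24.
Add 12 hours 28 minutes leg 1 → 17:04 UTC.
Add 4 hours and 15 minutes layover in Anchorage → 21:19 UTC.
Add 12 hours 35 minutes leg 2 → 09:54 UTC (Dec 25).
Add 6 hours 58 minutes layover in Osaka → 16:52 UTC.
Add 15 hours 25 minutes leg 3 → 08:17 UTC (Dec 26).
Add 7 hours and 7 minutes layover in Cape Town → 15:24 UTC.
Add 4 hours 55 minutes leg 4 → 20:19 UTC.
Kathmandu is UTC+5:45, so local arrival = 20:19 + 5:45 = 02:04 on Dec 27.

02:04 on December 27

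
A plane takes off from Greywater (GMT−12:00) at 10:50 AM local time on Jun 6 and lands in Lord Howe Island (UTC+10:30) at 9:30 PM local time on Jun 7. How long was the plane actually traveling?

Departure in UTC: 10:50 AM + 12:00 = 10:50 PM on Jun 6.
Arrival in UTC: 9:30 PM − 10:30 = 11:00 AM on Jun 7.
Elapsed = 11:00 AM − 10:50 PM (+1 day) = 12 hours 10 minutes.

12 hours 10 minutes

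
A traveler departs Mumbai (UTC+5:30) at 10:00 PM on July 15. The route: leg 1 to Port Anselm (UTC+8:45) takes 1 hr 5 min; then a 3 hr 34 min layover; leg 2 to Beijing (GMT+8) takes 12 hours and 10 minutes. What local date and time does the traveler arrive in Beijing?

5:19 PM on Jul 16

Convert departure to UTC: 10:00 PM − 5:30 = 4:30 PM UTC on Jul 15.
Add 1 hour 5 minutes leg 1 → 5:35 PM UTC.
Add 3 hours and 34 minutes layover in Port Anselm → 9:09 PM UTC.
Add 12 hours and 10 minutes leg 2 → 9:19 AM UTC (Jul 16).
Beijing is UTC+8:00, so local arrival = 9:19 AM + 8:00 = 5:19 PM on Jul 16.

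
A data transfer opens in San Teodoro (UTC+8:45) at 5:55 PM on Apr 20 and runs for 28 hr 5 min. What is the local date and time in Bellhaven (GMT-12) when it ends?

Convert start to UTC: 5:55 PM − 8:45 = 9:10 AM UTC on Apr 20.
Add 28 hours 5 minutes duration → 1:15 PM UTC (Apr 21).
Bellhaven is UTC−12:00, so local end time = 1:15 PM − 12:00 = 1:15 AM on Apr 21.

1:15 AM on April 21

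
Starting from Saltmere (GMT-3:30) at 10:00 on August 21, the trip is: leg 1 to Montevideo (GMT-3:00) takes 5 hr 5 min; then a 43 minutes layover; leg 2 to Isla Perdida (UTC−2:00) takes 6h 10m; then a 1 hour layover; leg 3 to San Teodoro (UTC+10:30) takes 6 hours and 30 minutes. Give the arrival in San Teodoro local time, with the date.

Convert departure to UTC: 10:00 + 3:30 = 13:30 UTC on Aug 21.
Add 5 hours 5 minutes leg 1 → 18:35 UTC.
Add 43 minutes layover in Montevideo → 19:18 UTC.
Add 6 hours 10 minutes leg 2 → 01:28 UTC (Aug 22).
Add 1 hour layover in Isla Perdida → 02:28 UTC.
Add 6 hours 30 minutes leg 3 → 08:58 UTC.
San Teodoro is UTC+10:30, so local arrival = 08:58 + 10:30 = 19:28 on Aug 22.

19:28 on August 22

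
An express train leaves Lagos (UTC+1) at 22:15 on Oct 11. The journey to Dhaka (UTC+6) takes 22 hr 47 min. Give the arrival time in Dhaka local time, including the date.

Convert departure to UTC: 22:15 − 1:00 = 21:15 UTC on Oct 11.
Add 22 hours and 47 minutes travel time → 20:02 UTC (Oct 12).
Dhaka is UTC+6:00, so local arrival = 20:02 + 6:00 = 02:02 on Oct 13.

02:02 on October 13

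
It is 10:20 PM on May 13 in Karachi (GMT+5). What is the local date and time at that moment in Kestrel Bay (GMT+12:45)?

Kestrel Bay is 7:45 ahead of Karachi.
Shift by the zone difference: 10:20 PM + 7:45 = 6:05 AM on May 14 in Kestrel Bay.

6:05 AM on May 14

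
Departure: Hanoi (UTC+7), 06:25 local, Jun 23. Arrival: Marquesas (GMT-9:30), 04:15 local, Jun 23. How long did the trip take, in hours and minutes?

Departure in UTC: 06:25 − 7:00 = 23:25 on Jun 22.
Arrival in UTC: 04:15 + 9:30 = 13:45 on Jun 23.
Elapsed = 13:45 − 23:25 (+1 day) = 14 hours 20 minutes.

14 hours 20 minutes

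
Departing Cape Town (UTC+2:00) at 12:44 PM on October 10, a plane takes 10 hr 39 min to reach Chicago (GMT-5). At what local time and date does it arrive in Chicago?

4:23 PM on October 10

Convert departure to UTC: 12:44 PM − 2:00 = 10:44 AM UTC on Oct 10.
Add 10 hours 39 minutes travel time → 9:23 PM UTC.
Chicago is UTC−5:00, so local arrival = 9:23 PM − 5:00 = 4:23 PM on Oct 10.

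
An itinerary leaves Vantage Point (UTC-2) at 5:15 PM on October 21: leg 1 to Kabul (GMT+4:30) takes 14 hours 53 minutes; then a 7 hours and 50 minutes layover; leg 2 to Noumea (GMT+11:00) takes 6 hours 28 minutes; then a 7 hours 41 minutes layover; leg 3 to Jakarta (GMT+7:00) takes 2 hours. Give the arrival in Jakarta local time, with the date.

Convert departure to UTC: 5:15 PM + 2:00 = 7:15 PM UTC on Oct 21.
Add 14 hours and 53 minutes leg 1 → 10:08 AM UTC (Oct 22).
Add 7 hours and 50 minutes layover in Kabul → 5:58 PM UTC.
Add 6 hours 28 minutes leg 2 → 12:26 AM UTC (Oct 23).
Add 7 hours 41 minutes layover in Noumea → 8:07 AM UTC.
Add 2 hours leg 3 → 10:07 AM UTC.
Jakarta is UTC+7:00, so local arrival = 10:07 AM + 7:00 = 5:07 PM on Oct 23.

5:07 PM on Oct 23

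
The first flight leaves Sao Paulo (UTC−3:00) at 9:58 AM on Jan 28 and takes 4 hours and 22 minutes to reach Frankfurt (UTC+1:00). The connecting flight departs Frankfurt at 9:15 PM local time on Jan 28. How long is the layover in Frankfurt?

2 hours 55 minutes

Convert departure to UTC: 9:58 AM + 3:00 = 12:58 PM UTC on Jan 28.
Add 4 hours and 22 minutes flight time → 5:20 PM UTC.
Frankfurt is UTC+1:00, so local arrival = 5:20 PM + 1:00 = 6:20 PM on Jan 28.
Layover = 9:15 PM − 6:20 PM = 2 hours 55 minutes.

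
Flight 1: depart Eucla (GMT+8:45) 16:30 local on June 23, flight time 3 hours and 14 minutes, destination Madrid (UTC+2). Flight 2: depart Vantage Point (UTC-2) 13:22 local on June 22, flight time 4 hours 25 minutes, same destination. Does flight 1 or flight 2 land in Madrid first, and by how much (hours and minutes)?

Flight 1 in UTC: 16:30 − 8:45 = 07:45 on Jun 23.
+3 hours 14 minutes → arrive 10:59 UTC on Jun 23.
Flight 2 in UTC: 13:22 + 2:00 = 15:22 on Jun 22.
+4 hours 25 minutes → arrive 19:47 UTC on Jun 22.
Flight 2 lands earlier by 15 hours 12 minutes.

the second, by 15 hours 12 minutes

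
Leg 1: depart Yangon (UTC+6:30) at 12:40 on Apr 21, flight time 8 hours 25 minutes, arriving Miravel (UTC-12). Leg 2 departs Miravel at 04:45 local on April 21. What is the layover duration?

2 hours 10 minutes

Convert departure to UTC: 12:40 − 6:30 = 06:10 UTC on Apr 21.
Add 8 hours and 25 minutes flight time → 14:35 UTC.
Miravel is UTC−12:00, so local arrival = 14:35 − 12:00 = 02:35 on Apr 21.
Layover = 04:45 − 02:35 = 2 hours 10 minutes.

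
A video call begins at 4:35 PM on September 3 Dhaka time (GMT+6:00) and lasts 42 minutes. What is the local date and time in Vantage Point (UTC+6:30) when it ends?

Convert start to UTC: 4:35 PM − 6:00 = 10:35 AM UTC on Sep 3.
Add 42 minutes duration → 11:17 AM UTC.
Vantage Point is UTC+6:30, so local end time = 11:17 AM + 6:30 = 5:47 PM on Sep 3.

5:47 PM on Sep 3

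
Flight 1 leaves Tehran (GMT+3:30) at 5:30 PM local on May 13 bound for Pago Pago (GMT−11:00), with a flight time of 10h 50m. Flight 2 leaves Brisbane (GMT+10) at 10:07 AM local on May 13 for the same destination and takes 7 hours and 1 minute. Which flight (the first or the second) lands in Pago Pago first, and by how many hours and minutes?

the second, by 17 hours 42 minutes

Flight 1 in UTC: 5:30 PM − 3:30 = 2:00 PM on May 13.
+10 hours 50 minutes → arrive 12:50 AM UTC on May 14.
Flight 2 in UTC: 10:07 AM − 10:00 = 12:07 AM on May 13.
+7 hours and 1 minute → arrive 7:08 AM UTC on May 13.
Flight 2 lands earlier by 17 hours 42 minutes.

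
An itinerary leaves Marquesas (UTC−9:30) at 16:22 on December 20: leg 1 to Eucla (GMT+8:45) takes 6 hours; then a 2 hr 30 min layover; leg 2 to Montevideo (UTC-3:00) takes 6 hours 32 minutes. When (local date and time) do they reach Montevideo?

13:54 on Dec 21

Convert departure to UTC: 16:22 + 9:30 = 01:52 UTC on Dec 21.
Add 6 hours leg 1 → 07:52 UTC.
Add 2 hours 30 minutes layover in Eucla → 10:22 UTC.
Add 6 hours 32 minutes leg 2 → 16:54 UTC.
Montevideo is UTC−3:00, so local arrival = 16:54 − 3:00 = 13:54 on Dec 21.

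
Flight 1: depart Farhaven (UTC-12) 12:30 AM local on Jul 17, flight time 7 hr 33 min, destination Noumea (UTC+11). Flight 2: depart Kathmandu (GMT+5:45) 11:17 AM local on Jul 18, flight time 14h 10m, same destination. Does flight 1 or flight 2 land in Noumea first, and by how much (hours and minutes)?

the first, by 23 hours 39 minutes

Flight 1 in UTC: 12:30 AM + 12:00 = 12:30 PM on Jul 17.
+7 hours and 33 minutes → arrive 8:03 PM UTC on Jul 17.
Flight 2 in UTC: 11:17 AM − 5:45 = 5:32 AM on Jul 18.
+14 hours and 10 minutes → arrive 7:42 PM UTC on Jul 18.
Flight 1 lands earlier by 23 hours 39 minutes.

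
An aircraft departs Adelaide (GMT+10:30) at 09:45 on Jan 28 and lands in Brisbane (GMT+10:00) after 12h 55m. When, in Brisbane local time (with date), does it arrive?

22:10 on Jan 28

Convert departure to UTC: 09:45 − 10:30 = 23:15 UTC on Jan 27.
Add 12 hours 55 minutes travel time → 12:10 UTC (Jan 28).
Brisbane is UTC+10:00, so local arrival = 12:10 + 10:00 = 22:10 on Jan 28.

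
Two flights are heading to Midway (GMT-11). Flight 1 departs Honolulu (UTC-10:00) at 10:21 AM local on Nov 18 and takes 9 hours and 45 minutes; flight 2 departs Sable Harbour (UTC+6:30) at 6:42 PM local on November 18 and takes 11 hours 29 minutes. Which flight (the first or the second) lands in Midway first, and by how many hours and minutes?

Flight 1 in UTC: 10:21 AM + 10:00 = 8:21 PM on Nov 18.
+9 hours and 45 minutes → arrive 6:06 AM UTC on Nov 19.
Flight 2 in UTC: 6:42 PM − 6:30 = 12:12 PM on Nov 18.
+11 hours 29 minutes → arrive 11:41 PM UTC on Nov 18.
Flight 2 lands earlier by 6 hours 25 minutes.

the second, by 6 hours 25 minutes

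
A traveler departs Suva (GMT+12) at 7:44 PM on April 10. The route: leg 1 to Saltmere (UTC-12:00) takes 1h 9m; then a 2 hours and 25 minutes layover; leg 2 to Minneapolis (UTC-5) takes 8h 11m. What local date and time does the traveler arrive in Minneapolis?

Convert departure to UTC: 7:44 PM − 12:00 = 7:44 AM UTC on Apr 10.
Add 1 hour and 9 minutes leg 1 → 8:53 AM UTC.
Add 2 hours and 25 minutes layover in Saltmere → 11:18 AM UTC.
Add 8 hours and 11 minutes leg 2 → 7:29 PM UTC.
Minneapolis is UTC−5:00, so local arrival = 7:29 PM − 5:00 = 2:29 PM on Apr 10.

2:29 PM on Apr 10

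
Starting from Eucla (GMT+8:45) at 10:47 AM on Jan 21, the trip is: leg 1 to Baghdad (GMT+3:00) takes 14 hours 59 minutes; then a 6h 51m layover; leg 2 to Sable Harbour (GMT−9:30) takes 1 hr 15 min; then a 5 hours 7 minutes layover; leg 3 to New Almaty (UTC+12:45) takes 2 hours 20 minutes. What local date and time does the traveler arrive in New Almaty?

9:19 PM on Jan 22

Convert departure to UTC: 10:47 AM − 8:45 = 2:02 AM UTC on Jan 21.
Add 14 hours and 59 minutes leg 1 → 5:01 PM UTC.
Add 6 hours 51 minutes layover in Baghdad → 11:52 PM UTC.
Add 1 hour 15 minutes leg 2 → 1:07 AM UTC (Jan 22).
Add 5 hours 7 minutes layover in Sable Harbour → 6:14 AM UTC.
Add 2 hours 20 minutes leg 3 → 8:34 AM UTC.
New Almaty is UTC+12:45, so local arrival = 8:34 AM + 12:45 = 9:19 PM on Jan 22.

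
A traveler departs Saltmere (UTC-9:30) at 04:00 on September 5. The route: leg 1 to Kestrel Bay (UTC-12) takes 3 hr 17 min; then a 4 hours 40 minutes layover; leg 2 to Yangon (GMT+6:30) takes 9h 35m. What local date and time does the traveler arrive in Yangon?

13:32 on September 6

Convert departure to UTC: 04:00 + 9:30 = 13:30 UTC on Sep 5.
Add 3 hours 17 minutes leg 1 → 16:47 UTC.
Add 4 hours 40 minutes layover in Kestrel Bay → 21:27 UTC.
Add 9 hours and 35 minutes leg 2 → 07:02 UTC (Sep 6).
Yangon is UTC+6:30, so local arrival = 07:02 + 6:30 = 13:32 on Sep 6.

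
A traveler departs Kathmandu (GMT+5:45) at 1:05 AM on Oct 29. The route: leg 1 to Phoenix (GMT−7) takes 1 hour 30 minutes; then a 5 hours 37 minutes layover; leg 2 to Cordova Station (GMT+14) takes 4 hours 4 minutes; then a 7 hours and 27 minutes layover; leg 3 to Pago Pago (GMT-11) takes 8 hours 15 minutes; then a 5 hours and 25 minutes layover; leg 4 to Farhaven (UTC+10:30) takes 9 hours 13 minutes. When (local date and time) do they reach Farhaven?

Convert departure to UTC: 1:05 AM − 5:45 = 7:20 PM UTC on Oct 28.
Add 1 hour 30 minutes leg 1 → 8:50 PM UTC.
Add 5 hours and 37 minutes layover in Phoenix → 2:27 AM UTC (Oct 29).
Add 4 hours 4 minutes leg 2 → 6:31 AM UTC.
Add 7 hours 27 minutes layover in Cordova Station → 1:58 PM UTC.
Add 8 hours and 15 minutes leg 3 → 10:13 PM UTC.
Add 5 hours 25 minutes layover in Pago Pago → 3:38 AM UTC (Oct 30).
Add 9 hours and 13 minutes leg 4 → 12:51 PM UTC.
Farhaven is UTC+10:30, so local arrival = 12:51 PM + 10:30 = 11:21 PM on Oct 30.

11:21 PM on October 30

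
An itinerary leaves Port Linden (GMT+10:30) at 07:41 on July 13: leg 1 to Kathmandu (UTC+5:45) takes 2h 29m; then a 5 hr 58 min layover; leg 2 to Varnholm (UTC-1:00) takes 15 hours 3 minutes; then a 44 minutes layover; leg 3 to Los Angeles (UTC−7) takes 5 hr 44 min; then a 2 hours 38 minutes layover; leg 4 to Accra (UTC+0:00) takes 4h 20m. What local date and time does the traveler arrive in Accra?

Convert departure to UTC: 07:41 − 10:30 = 21:11 UTC on Jul 12.
Add 2 hours 29 minutes leg 1 → 23:40 UTC.
Add 5 hours and 58 minutes layover in Kathmandu → 05:38 UTC (Jul 13).
Add 15 hours and 3 minutes leg 2 → 20:41 UTC.
Add 44 minutes layover in Varnholm → 21:25 UTC.
Add 5 hours and 44 minutes leg 3 → 03:09 UTC (Jul 14).
Add 2 hours and 38 minutes layover in Los Angeles → 05:47 UTC.
Add 4 hours and 20 minutes leg 4 → 10:07 UTC.
Accra is UTC+0, so local arrival is the same: 10:07 on Jul 14.

10:07 on July 14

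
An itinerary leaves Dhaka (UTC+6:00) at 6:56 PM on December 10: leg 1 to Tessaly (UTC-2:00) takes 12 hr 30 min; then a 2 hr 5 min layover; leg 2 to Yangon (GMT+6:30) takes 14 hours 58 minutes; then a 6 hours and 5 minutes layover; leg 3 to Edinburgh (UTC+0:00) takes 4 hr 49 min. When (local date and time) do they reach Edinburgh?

Convert departure to UTC: 6:56 PM − 6:00 = 12:56 PM UTC on Dec 10.
Add 12 hours 30 minutes leg 1 → 1:26 AM UTC (Dec 11).
Add 2 hours 5 minutes layover in Tessaly → 3:31 AM UTC.
Add 14 hours and 58 minutes leg 2 → 6:29 PM UTC.
Add 6 hours and 5 minutes layover in Yangon → 12:34 AM UTC (Dec 12).
Add 4 hours and 49 minutes leg 3 → 5:23 AM UTC.
Edinburgh is UTC+0, so local arrival is the same: 5:23 AM on Dec 12.

5:23 AM on December 12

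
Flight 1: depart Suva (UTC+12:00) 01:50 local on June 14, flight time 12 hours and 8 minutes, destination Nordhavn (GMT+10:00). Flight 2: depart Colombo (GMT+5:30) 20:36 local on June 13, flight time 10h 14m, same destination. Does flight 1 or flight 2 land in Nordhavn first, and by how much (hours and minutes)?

Flight 1 in UTC: 01:50 − 12:00 = 13:50 on Jun 13.
+12 hours 8 minutes → arrive 01:58 UTC on Jun 14.
Flight 2 in UTC: 20:36 − 5:30 = 15:06 on Jun 13.
+10 hours 14 minutes → arrive 01:20 UTC on Jun 14.
Flight 2 lands earlier by 38 minutes.

the second, by 38 minutes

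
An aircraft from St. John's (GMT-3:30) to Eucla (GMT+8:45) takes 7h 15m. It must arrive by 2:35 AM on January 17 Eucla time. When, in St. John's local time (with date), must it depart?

7:05 AM on January 16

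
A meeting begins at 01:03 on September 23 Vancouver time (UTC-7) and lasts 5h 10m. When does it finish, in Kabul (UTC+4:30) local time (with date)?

17:43 on September 23

Convert start to UTC: 01:03 + 7:00 = 08:03 UTC on Sep 23.
Add 5 hours and 10 minutes duration → 13:13 UTC.
Kabul is UTC+4:30, so local end time = 13:13 + 4:30 = 17:43 on Sep 23.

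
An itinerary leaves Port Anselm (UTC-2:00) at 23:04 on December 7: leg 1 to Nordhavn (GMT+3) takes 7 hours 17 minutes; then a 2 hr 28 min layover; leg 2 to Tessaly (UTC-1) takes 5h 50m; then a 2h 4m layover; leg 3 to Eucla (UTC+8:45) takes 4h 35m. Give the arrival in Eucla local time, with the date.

Convert departure to UTC: 23:04 + 2:00 = 01:04 UTC on Dec 8.
Add 7 hours and 17 minutes leg 1 → 08:21 UTC.
Add 2 hours 28 minutes layover in Nordhavn → 10:49 UTC.
Add 5 hours and 50 minutes leg 2 → 16:39 UTC.
Add 2 hours 4 minutes layover in Tessaly → 18:43 UTC.
Add 4 hours and 35 minutes leg 3 → 23:18 UTC.
Eucla is UTC+8:45, so local arrival = 23:18 + 8:45 = 08:03 on Dec 9.

08:03 on December 9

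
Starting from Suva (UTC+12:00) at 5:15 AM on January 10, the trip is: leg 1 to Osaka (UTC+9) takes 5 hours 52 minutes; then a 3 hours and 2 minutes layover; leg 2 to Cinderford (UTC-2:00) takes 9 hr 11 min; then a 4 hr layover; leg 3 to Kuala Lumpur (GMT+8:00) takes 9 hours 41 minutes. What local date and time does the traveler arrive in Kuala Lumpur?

9:01 AM on Jan 11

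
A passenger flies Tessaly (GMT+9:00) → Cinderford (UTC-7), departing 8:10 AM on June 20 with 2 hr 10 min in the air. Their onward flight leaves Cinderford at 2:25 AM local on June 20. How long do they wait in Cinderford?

Convert departure to UTC: 8:10 AM − 9:00 = 11:10 PM UTC on Jun 19.
Add 2 hours and 10 minutes flight time → 1:20 AM UTC (Jun 20).
Cinderford is UTC−7:00, so local arrival = 1:20 AM − 7:00 = 6:20 PM on Jun 19.
Layover = 2:25 AM − 6:20 PM (+1 day) = 8 hours 5 minutes.

8 hours 5 minutes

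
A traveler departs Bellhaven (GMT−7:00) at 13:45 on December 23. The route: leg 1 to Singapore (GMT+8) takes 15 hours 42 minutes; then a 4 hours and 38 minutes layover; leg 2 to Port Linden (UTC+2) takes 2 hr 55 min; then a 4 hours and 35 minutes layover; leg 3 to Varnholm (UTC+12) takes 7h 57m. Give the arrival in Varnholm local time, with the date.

20:32 on December 25

Convert departure to UTC: 13:45 + 7:00 = 20:45 UTC on Dec 23.
Add 15 hours 42 minutes leg 1 → 12:27 UTC (Dec 24).
Add 4 hours 38 minutes layover in Singapore → 17:05 UTC.
Add 2 hours and 55 minutes leg 2 → 20:00 UTC.
Add 4 hours and 35 minutes layover in Port Linden → 00:35 UTC (Dec 25).
Add 7 hours and 57 minutes leg 3 → 08:32 UTC.
Varnholm is UTC+12:00, so local arrival = 08:32 + 12:00 = 20:32 on Dec 25.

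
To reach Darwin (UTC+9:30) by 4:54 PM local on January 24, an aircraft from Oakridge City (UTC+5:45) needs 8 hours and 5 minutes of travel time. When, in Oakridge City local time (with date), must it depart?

5:04 AM on January 24

Target arrival in UTC: 4:54 PM − 9:30 = 7:24 AM on Jan 24.
Subtract 8 hours and 5 minutes → departure 11:19 PM UTC on Jan 23.
Oakridge City is UTC+5:45: 11:19 PM + 5:45 = 5:04 AM on Jan 24.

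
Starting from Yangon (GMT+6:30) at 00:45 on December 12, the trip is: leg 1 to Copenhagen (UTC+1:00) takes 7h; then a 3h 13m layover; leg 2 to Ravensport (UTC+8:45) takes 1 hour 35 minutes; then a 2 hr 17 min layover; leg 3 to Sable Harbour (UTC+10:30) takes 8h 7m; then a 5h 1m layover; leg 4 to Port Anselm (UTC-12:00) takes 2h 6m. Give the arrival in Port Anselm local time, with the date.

11:34 on December 12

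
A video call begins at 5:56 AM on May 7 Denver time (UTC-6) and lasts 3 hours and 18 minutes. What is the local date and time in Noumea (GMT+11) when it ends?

2:14 AM on May 8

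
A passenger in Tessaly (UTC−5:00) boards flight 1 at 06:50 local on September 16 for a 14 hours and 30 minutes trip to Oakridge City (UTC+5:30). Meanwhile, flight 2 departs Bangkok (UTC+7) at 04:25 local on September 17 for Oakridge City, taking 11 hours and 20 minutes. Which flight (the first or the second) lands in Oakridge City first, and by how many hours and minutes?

the first, by 6 hours 25 minutes

Flight 1 in UTC: 06:50 + 5:00 = 11:50 on Sep 16.
+14 hours and 30 minutes → arrive 02:20 UTC on Sep 17.
Flight 2 in UTC: 04:25 − 7:00 = 21:25 on Sep 16.
+11 hours 20 minutes → arrive 08:45 UTC on Sep 17.
Flight 1 lands earlier by 6 hours 25 minutes.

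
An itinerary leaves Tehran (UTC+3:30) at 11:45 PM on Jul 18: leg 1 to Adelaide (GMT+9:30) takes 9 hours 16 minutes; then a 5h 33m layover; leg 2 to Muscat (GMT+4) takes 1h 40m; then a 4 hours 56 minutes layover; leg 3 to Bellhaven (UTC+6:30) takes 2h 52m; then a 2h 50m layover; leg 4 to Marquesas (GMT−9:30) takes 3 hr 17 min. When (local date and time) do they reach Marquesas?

5:09 PM on Jul 19

Convert departure to UTC: 11:45 PM − 3:30 = 8:15 PM UTC on Jul 18.
Add 9 hours and 16 minutes leg 1 → 5:31 AM UTC (Jul 19).
Add 5 hours 33 minutes layover in Adelaide → 11:04 AM UTC.
Add 1 hour 40 minutes leg 2 → 12:44 PM UTC.
Add 4 hours 56 minutes layover in Muscat → 5:40 PM UTC.
Add 2 hours and 52 minutes leg 3 → 8:32 PM UTC.
Add 2 hours 50 minutes layover in Bellhaven → 11:22 PM UTC.
Add 3 hours and 17 minutes leg 4 → 2:39 AM UTC (Jul 20).
Marquesas is UTC−9:30, so local arrival = 2:39 AM − 9:30 = 5:09 PM on Jul 19.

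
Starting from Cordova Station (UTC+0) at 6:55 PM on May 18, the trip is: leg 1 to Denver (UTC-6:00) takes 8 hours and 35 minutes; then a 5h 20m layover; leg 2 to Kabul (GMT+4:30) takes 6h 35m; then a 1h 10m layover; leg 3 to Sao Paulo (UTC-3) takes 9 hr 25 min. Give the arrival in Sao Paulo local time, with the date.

Cordova Station is at UTC+0, so departure is already 6:55 PM UTC on May 18.
Add 8 hours 35 minutes leg 1 → 3:30 AM UTC (May 19).
Add 5 hours and 20 minutes layover in Denver → 8:50 AM UTC.
Add 6 hours 35 minutes leg 2 → 3:25 PM UTC.
Add 1 hour and 10 minutes layover in Kabul → 4:35 PM UTC.
Add 9 hours 25 minutes leg 3 → 2:00 AM UTC (May 20).
Sao Paulo is UTC−3:00, so local arrival = 2:00 AM − 3:00 = 11:00 PM on May 19.

11:00 PM on May 19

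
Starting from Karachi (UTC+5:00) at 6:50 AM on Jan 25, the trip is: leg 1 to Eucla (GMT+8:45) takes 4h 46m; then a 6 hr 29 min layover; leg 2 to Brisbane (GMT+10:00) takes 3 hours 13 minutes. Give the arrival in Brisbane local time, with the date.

2:18 AM on Jan 26

Convert departure to UTC: 6:50 AM − 5:00 = 1:50 AM UTC on Jan 25.
Add 4 hours 46 minutes leg 1 → 6:36 AM UTC.
Add 6 hours 29 minutes layover in Eucla → 1:05 PM UTC.
Add 3 hours and 13 minutes leg 2 → 4:18 PM UTC.
Brisbane is UTC+10:00, so local arrival = 4:18 PM + 10:00 = 2:18 AM on Jan 26.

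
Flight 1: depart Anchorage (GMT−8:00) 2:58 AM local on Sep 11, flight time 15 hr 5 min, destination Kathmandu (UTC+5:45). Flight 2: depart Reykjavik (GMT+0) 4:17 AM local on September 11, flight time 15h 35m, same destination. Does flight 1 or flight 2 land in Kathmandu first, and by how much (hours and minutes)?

Flight 1 in UTC: 2:58 AM + 8:00 = 10:58 AM on Sep 11.
+15 hours and 5 minutes → arrive 2:03 AM UTC on Sep 12.
Flight 2 departs at 4:17 AM UTC (Sep 11).
+15 hours and 35 minutes → arrive 7:52 PM UTC on Sep 11.
Flight 2 lands earlier by 6 hours 11 minutes.

the second, by 6 hours 11 minutes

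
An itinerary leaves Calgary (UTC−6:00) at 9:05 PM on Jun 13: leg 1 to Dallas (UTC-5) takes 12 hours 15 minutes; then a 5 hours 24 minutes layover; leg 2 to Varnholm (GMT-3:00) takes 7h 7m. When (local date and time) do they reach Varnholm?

Convert departure to UTC: 9:05 PM + 6:00 = 3:05 AM UTC on Jun 14.
Add 12 hours and 15 minutes leg 1 → 3:20 PM UTC.
Add 5 hours and 24 minutes layover in Dallas → 8:44 PM UTC.
Add 7 hours and 7 minutes leg 2 → 3:51 AM UTC (Jun 15).
Varnholm is UTC−3:00, so local arrival = 3:51 AM − 3:00 = 12:51 AM on Jun 15.

12:51 AM on June 15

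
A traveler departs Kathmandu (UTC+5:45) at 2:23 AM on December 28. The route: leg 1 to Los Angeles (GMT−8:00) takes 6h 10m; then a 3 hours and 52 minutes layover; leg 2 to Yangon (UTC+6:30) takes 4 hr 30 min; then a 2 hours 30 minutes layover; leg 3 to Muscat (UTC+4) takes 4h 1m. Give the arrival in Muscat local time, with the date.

9:41 PM on Dec 28

Convert departure to UTC: 2:23 AM − 5:45 = 8:38 PM UTC on Dec 27.
Add 6 hours and 10 minutes leg 1 → 2:48 AM UTC (Dec 28).
Add 3 hours 52 minutes layover in Los Angeles → 6:40 AM UTC.
Add 4 hours 30 minutes leg 2 → 11:10 AM UTC.
Add 2 hours and 30 minutes layover in Yangon → 1:40 PM UTC.
Add 4 hours 1 minute leg 3 → 5:41 PM UTC.
Muscat is UTC+4:00, so local arrival = 5:41 PM + 4:00 = 9:41 PM on Dec 28.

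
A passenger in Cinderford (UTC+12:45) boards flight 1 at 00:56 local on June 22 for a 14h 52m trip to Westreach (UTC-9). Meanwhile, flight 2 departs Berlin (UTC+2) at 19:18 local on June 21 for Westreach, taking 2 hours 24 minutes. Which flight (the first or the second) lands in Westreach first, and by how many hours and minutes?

the second, by 7 hours 21 minutes

Flight 1 in UTC: 00:56 − 12:45 = 12:11 on Jun 21.
+14 hours and 52 minutes → arrive 03:03 UTC on Jun 22.
Flight 2 in UTC: 19:18 − 2:00 = 17:18 on Jun 21.
+2 hours 24 minutes → arrive 19:42 UTC on Jun 21.
Flight 2 lands earlier by 7 hours 21 minutes.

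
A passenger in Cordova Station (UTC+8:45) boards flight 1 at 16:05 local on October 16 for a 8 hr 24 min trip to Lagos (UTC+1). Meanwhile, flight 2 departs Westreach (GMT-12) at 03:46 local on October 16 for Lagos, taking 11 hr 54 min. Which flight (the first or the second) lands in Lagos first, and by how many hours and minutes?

the first, by 11 hours 56 minutes

Flight 1 in UTC: 16:05 − 8:45 = 07:20 on Oct 16.
+8 hours 24 minutes → arrive 15:44 UTC on Oct 16.
Flight 2 in UTC: 03:46 + 12:00 = 15:46 on Oct 16.
+11 hours 54 minutes → arrive 03:40 UTC on Oct 17.
Flight 1 lands earlier by 11 hours 56 minutes.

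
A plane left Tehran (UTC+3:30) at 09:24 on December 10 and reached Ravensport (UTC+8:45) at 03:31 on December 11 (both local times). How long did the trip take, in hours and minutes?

Ravensport is 5:15 ahead of Tehran.
Clock-face elapsed time (ignoring zones) is 18 hours 7 minutes.
Actual elapsed = 18 hours 7 minutes − 5:15 = 12 hours 52 minutes.

12 hours 52 minutes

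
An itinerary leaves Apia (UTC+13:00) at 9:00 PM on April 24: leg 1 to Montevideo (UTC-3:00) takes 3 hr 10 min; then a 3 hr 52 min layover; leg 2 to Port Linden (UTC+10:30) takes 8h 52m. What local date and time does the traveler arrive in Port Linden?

Convert departure to UTC: 9:00 PM − 13:00 = 8:00 AM UTC on Apr 24.
Add 3 hours and 10 minutes leg 1 → 11:10 AM UTC.
Add 3 hours and 52 minutes layover in Montevideo → 3:02 PM UTC.
Add 8 hours 52 minutes leg 2 → 11:54 PM UTC.
Port Linden is UTC+10:30, so local arrival = 11:54 PM + 10:30 = 10:24 AM on Apr 25.

10:24 AM on April 25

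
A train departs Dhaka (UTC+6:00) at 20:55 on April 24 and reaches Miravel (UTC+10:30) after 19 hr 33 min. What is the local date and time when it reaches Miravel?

Convert departure to UTC: 20:55 − 6:00 = 14:55 UTC on Apr 24.
Add 19 hours 33 minutes travel time → 10:28 UTC (Apr 25).
Miravel is UTC+10:30, so local arrival = 10:28 + 10:30 = 20:58 on Apr 25.

20:58 on April 25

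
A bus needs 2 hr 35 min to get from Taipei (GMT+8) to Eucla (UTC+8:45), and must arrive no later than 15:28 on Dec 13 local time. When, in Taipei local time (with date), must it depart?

Target arrival in UTC: 15:28 − 8:45 = 06:43 on Dec 13.
Subtract 2 hours 35 minutes → departure 04:08 UTC on Dec 13.
Taipei is UTC+8:00: 04:08 + 8:00 = 12:08 on Dec 13.

12:08 on December 13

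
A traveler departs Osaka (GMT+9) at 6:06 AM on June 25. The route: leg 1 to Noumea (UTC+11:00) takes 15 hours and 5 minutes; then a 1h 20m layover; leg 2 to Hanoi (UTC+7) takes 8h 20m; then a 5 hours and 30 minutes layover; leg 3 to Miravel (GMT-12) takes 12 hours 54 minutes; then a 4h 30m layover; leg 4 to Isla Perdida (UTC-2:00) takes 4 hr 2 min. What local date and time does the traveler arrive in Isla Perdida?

10:47 PM on Jun 26

Convert departure to UTC: 6:06 AM − 9:00 = 9:06 PM UTC on Jun 24.
Add 15 hours 5 minutes leg 1 → 12:11 PM UTC (Jun 25).
Add 1 hour 20 minutes layover in Noumea → 1:31 PM UTC.
Add 8 hours 20 minutes leg 2 → 9:51 PM UTC.
Add 5 hours and 30 minutes layover in Hanoi → 3:21 AM UTC (Jun 26).
Add 12 hours 54 minutes leg 3 → 4:15 PM UTC.
Add 4 hours 30 minutes layover in Miravel → 8:45 PM UTC.
Add 4 hours and 2 minutes leg 4 → 12:47 AM UTC (Jun 27).
Isla Perdida is UTC−2:00, so local arrival = 12:47 AM − 2:00 = 10:47 PM on Jun 26.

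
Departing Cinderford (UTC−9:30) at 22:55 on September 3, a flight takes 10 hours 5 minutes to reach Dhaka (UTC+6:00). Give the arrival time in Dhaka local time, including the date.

00:30 on September 5

Convert departure to UTC: 22:55 + 9:30 = 08:25 UTC on Sep 4.
Add 10 hours and 5 minutes travel time → 18:30 UTC.
Dhaka is UTC+6:00, so local arrival = 18:30 + 6:00 = 00:30 on Sep 5.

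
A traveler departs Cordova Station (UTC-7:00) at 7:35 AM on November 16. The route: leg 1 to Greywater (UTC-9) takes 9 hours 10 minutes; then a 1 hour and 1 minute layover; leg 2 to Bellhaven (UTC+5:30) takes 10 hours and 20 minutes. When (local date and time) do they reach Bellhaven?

4:36 PM on November 17

Convert departure to UTC: 7:35 AM + 7:00 = 2:35 PM UTC on Nov 16.
Add 9 hours and 10 minutes leg 1 → 11:45 PM UTC.
Add 1 hour and 1 minute layover in Greywater → 12:46 AM UTC (Nov 17).
Add 10 hours and 20 minutes leg 2 → 11:06 AM UTC.
Bellhaven is UTC+5:30, so local arrival = 11:06 AM + 5:30 = 4:36 PM on Nov 17.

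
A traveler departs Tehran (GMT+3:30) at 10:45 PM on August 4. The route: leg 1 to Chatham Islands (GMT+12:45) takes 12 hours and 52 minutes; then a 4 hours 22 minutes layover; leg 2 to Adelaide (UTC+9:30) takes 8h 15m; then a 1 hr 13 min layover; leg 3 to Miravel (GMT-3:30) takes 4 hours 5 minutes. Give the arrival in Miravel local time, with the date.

10:32 PM on August 5

Convert departure to UTC: 10:45 PM − 3:30 = 7:15 PM UTC on Aug 4.
Add 12 hours 52 minutes leg 1 → 8:07 AM UTC (Aug 5).
Add 4 hours 22 minutes layover in Chatham Islands → 12:29 PM UTC.
Add 8 hours 15 minutes leg 2 → 8:44 PM UTC.
Add 1 hour 13 minutes layover in Adelaide → 9:57 PM UTC.
Add 4 hours 5 minutes leg 3 → 2:02 AM UTC (Aug 6).
Miravel is UTC−3:30, so local arrival = 2:02 AM − 3:30 = 10:32 PM on Aug 5.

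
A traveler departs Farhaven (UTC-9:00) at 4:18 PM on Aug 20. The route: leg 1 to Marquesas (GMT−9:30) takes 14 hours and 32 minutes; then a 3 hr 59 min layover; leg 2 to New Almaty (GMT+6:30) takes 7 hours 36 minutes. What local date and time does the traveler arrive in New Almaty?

Convert departure to UTC: 4:18 PM + 9:00 = 1:18 AM UTC on Aug 21.
Add 14 hours and 32 minutes leg 1 → 3:50 PM UTC.
Add 3 hours and 59 minutes layover in Marquesas → 7:49 PM UTC.
Add 7 hours 36 minutes leg 2 → 3:25 AM UTC (Aug 22).
New Almaty is UTC+6:30, so local arrival = 3:25 AM + 6:30 = 9:55 AM on Aug 22.

9:55 AM on August 22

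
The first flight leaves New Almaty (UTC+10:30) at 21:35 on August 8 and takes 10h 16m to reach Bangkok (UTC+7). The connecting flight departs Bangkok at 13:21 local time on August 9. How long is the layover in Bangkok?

Convert departure to UTC: 21:35 − 10:30 = 11:05 UTC on Aug 8.
Add 10 hours and 16 minutes flight time → 21:21 UTC.
Bangkok is UTC+7:00, so local arrival = 21:21 + 7:00 = 04:21 on Aug 9.
Layover = 13:21 − 04:21 = 9 hours.

9 hours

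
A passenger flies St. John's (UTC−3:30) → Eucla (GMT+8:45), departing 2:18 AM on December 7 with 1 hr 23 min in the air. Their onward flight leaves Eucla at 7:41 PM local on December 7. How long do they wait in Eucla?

3 hours 45 minutes

Convert departure to UTC: 2:18 AM + 3:30 = 5:48 AM UTC on Dec 7.
Add 1 hour 23 minutes flight time → 7:11 AM UTC.
Eucla is UTC+8:45, so local arrival = 7:11 AM + 8:45 = 3:56 PM on Dec 7.
Layover = 7:41 PM − 3:56 PM = 3 hours 45 minutes.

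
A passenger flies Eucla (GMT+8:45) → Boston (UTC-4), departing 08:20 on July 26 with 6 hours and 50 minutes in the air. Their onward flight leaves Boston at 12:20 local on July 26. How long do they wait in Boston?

9 hours 55 minutes

Convert departure to UTC: 08:20 − 8:45 = 23:35 UTC on Jul 25.
Add 6 hours and 50 minutes flight time → 06:25 UTC (Jul 26).
Boston is UTC−4:00, so local arrival = 06:25 − 4:00 = 02:25 on Jul 26.
Layover = 12:20 − 02:25 = 9 hours 55 minutes.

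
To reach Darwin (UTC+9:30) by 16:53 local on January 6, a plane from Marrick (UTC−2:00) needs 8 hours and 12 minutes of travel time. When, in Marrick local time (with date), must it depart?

Target arrival in UTC: 16:53 − 9:30 = 07:23 on Jan 6.
Subtract 8 hours and 12 minutes → departure 23:11 UTC on Jan 5.
Marrick is UTC−2:00: 23:11 − 2:00 = 21:11 on Jan 5.

21:11 on Jan 5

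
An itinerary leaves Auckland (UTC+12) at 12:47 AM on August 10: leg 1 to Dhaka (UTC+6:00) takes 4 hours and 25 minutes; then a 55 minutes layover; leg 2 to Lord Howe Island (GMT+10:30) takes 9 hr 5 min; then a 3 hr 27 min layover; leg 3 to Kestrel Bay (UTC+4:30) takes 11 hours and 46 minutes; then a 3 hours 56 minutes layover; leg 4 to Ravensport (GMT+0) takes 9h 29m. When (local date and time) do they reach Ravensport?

Convert departure to UTC: 12:47 AM − 12:00 = 12:47 PM UTC on Aug 9.
Add 4 hours 25 minutes leg 1 → 5:12 PM UTC.
Add 55 minutes layover in Dhaka → 6:07 PM UTC.
Add 9 hours and 5 minutes leg 2 → 3:12 AM UTC (Aug 10).
Add 3 hours and 27 minutes layover in Lord Howe Island → 6:39 AM UTC.
Add 11 hours 46 minutes leg 3 → 6:25 PM UTC.
Add 3 hours 56 minutes layover in Kestrel Bay → 10:21 PM UTC.
Add 9 hours 29 minutes leg 4 → 7:50 AM UTC (Aug 11).
Ravensport is UTC+0, so local arrival is the same: 7:50 AM on Aug 11.

7:50 AM on Aug 11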